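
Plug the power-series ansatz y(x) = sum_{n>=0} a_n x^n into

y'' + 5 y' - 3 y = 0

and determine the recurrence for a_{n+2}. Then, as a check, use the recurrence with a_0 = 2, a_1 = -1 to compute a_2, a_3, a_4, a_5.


Substitute y = sum_n a_n x^n.
y''(x) has coefficient (n+2)(n+1) a_{n+2} at x^n;
5 y'(x) has coefficient 5 (n+1) a_{n+1} at x^n;
-3 y(x) has coefficient -3 a_n at x^n.
Matching x^n: (n+2)(n+1) a_{n+2} + 5 (n+1) a_{n+1} - 3 a_n = 0.
Thus a_{n+2} = [-5 (n+1) a_{n+1} + 3 a_n] / ((n+1)(n+2)).

Check with a_0 = 2, a_1 = -1 (apply the recurrence for n = 0, 1, 2, 3): a_0 = 2, a_1 = -1, a_2 = 11/2, a_3 = -29/3, a_4 = 323/24, a_5 = -1789/120.

a_(n+2) = [-5 (n+1) a_(n+1) + 3 a_n] / ((n+1)(n+2)); check: a_0 = 2, a_1 = -1, a_2 = 11/2, a_3 = -29/3, a_4 = 323/24, a_5 = -1789/120


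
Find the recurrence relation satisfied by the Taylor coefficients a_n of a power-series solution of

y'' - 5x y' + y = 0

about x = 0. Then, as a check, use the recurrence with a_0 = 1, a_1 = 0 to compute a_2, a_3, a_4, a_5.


Substitute y = sum_n a_n x^n.
y''(x) has coefficient (n+2)(n+1) a_{n+2} at x^n;
-5 x y'(x) has coefficient -5 n a_n at x^n (shift);
y(x) has coefficient 1 a_n at x^n.
Matching x^n: (n+2)(n+1) a_{n+2} + (-5n + 1) a_n = 0.
Thus a_{n+2} = (5n - 1) / ((n+1)(n+2)) * a_n.

Check with a_0 = 1, a_1 = 0 (apply the recurrence for n = 0, 1, 2, 3): a_0 = 1, a_1 = 0, a_2 = -1/2, a_3 = 0, a_4 = -3/8, a_5 = 0.

a_(n+2) = (5n - 1) / ((n+1)(n+2)) * a_n; check: a_0 = 1, a_1 = 0, a_2 = -1/2, a_3 = 0, a_4 = -3/8, a_5 = 0


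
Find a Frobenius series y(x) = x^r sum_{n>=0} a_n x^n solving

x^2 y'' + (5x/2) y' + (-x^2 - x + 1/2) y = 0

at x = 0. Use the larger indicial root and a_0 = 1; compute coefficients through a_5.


Write in Frobenius form y'' + (p(x)/x) y' + (q(x)/x^2) y = 0:
  p(x) = 5/2,  q(x) = -x^2 - x + 1/2.
Indicial equation: r(r-1) + (5/2) r + (1/2) = 0 -> roots r_1 = -1/2, r_2 = -1.
Take r = r_1 = -1/2. Let y(x) = x^r sum_{n>=0} a_n x^n with a_0 = 1.
Substitute y = x^r sum a_n x^n and match x^{r+n}. The recurrence is
  D(n) a_n - 1 a_{n-1} - 1 a_{n-2} = 0,  where D(n) = (r+n)(r+n-1) + (5/2)(r+n) + (1/2).
  a_n = [1 a_{n-1} + 1 a_{n-2}] / D(n).
Since the indicial polynomial factors as (r - r_1)(r - r_2), D(n) = (r_1 + n - r_1)(r_1 + n - r_2) = n(n + 1/2).
Evaluating step by step (a_0 = 1):
  n = 1: D(1) = 1(1 + 1/2) = 3/2; numerator = 1(1) = 1; a_1 = (1)/(3/2) = 2/3
  n = 2: D(2) = 2(2 + 1/2) = 5; numerator = 1(2/3) + 1(1) = 5/3; a_2 = (5/3)/(5) = 1/3
  n = 3: D(3) = 3(3 + 1/2) = 21/2; numerator = 1(1/3) + 1(2/3) = 1; a_3 = (1)/(21/2) = 2/21
  n = 4: D(4) = 4(4 + 1/2) = 18; numerator = 1(2/21) + 1(1/3) = 3/7; a_4 = (3/7)/(18) = 1/42
  n = 5: D(5) = 5(5 + 1/2) = 55/2; numerator = 1(1/42) + 1(2/21) = 5/42; a_5 = (5/42)/(55/2) = 1/231

r = -1/2; a_0 = 1; a_1 = 2/3; a_2 = 1/3; a_3 = 2/21; a_4 = 1/42; a_5 = 1/231


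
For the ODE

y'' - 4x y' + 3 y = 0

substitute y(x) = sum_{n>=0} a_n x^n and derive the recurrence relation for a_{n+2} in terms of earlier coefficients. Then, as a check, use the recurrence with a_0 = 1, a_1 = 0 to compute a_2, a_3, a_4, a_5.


Substitute y = sum_n a_n x^n.
y''(x) has coefficient (n+2)(n+1) a_{n+2} at x^n;
-4 x y'(x) has coefficient -4 n a_n at x^n (shift);
3 y(x) has coefficient 3 a_n at x^n.
Matching x^n: (n+2)(n+1) a_{n+2} + (-4n + 3) a_n = 0.
Thus a_{n+2} = (4n - 3) / ((n+1)(n+2)) * a_n.

Check with a_0 = 1, a_1 = 0 (apply the recurrence for n = 0, 1, 2, 3): a_0 = 1, a_1 = 0, a_2 = -3/2, a_3 = 0, a_4 = -5/8, a_5 = 0.

a_(n+2) = (4n - 3) / ((n+1)(n+2)) * a_n; check: a_0 = 1, a_1 = 0, a_2 = -3/2, a_3 = 0, a_4 = -5/8, a_5 = 0


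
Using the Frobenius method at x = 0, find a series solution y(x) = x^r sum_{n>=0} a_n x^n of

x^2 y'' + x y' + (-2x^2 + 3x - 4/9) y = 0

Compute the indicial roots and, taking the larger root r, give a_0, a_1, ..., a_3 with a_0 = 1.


Write in Frobenius form y'' + (p(x)/x) y' + (q(x)/x^2) y = 0:
  p(x) = 1,  q(x) = -2x^2 + 3x - 4/9.
Indicial equation: r(r-1) + (1) r + (-4/9) = 0 -> roots r_1 = 2/3, r_2 = -2/3.
Take r = r_1 = 2/3. Let y(x) = x^r sum_{n>=0} a_n x^n with a_0 = 1.
Substitute y = x^r sum a_n x^n and match x^{r+n}. The recurrence is
  D(n) a_n + 3 a_{n-1} - 2 a_{n-2} = 0,  where D(n) = (r+n)(r+n-1) + (1)(r+n) + (-4/9).
  a_n = [-3 a_{n-1} + 2 a_{n-2}] / D(n).
Since the indicial polynomial factors as (r - r_1)(r - r_2), D(n) = (r_1 + n - r_1)(r_1 + n - r_2) = n(n + 4/3).
Evaluating step by step (a_0 = 1):
  n = 1: D(1) = 1(1 + 4/3) = 7/3; numerator = -3(1) = -3; a_1 = (-3)/(7/3) = -9/7
  n = 2: D(2) = 2(2 + 4/3) = 20/3; numerator = -3(-9/7) + 2(1) = 41/7; a_2 = (41/7)/(20/3) = 123/140
  n = 3: D(3) = 3(3 + 4/3) = 13; numerator = -3(123/140) + 2(-9/7) = -729/140; a_3 = (-729/140)/(13) = -729/1820

r = 2/3; a_0 = 1; a_1 = -9/7; a_2 = 123/140; a_3 = -729/1820


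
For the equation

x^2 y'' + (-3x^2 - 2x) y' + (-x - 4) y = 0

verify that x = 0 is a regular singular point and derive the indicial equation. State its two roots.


Divide by x^2 to reach normal form y'' + P_1(x) y' + P_2(x) y = 0 with P_1(x) = -3 - 2/x and P_2(x) = -1/x - 4/x^2.
x = 0 is a singular point because the y'-coefficient -3 - 2/x has a pole at x = 0 and the y-coefficient -1/x - 4/x^2 has a pole at x = 0.
It is a regular singular point because x P_1(x) = p(x) = -3x - 2 and x^2 P_2(x) = q(x) = -x - 4 are polynomials, hence analytic at x = 0.
p(0) = -2,  q(0) = -4.
Indicial equation: r(r-1) + p(0) r + q(0) = 0, i.e. r^2 + (p(0) - 1) r + q(0) = 0, i.e. r^2 - 3 r - 4 = 0.
Discriminant: (-3)^2 - 4(-4) = 25, so r = (3 ± 5)/2.
Solving: r_1 = 4, r_2 = -1.

indicial: r^2 - 3 r - 4 = 0; roots r_1 = 4, r_2 = -1


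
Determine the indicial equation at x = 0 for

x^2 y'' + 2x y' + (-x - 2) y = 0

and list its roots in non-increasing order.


Divide by x^2 to reach normal form y'' + P_1(x) y' + P_2(x) y = 0 with P_1(x) = 2/x and P_2(x) = -1/x - 2/x^2.
x = 0 is a singular point because the y'-coefficient 2/x has a pole at x = 0 and the y-coefficient -1/x - 2/x^2 has a pole at x = 0.
It is a regular singular point because x P_1(x) = p(x) = 2 and x^2 P_2(x) = q(x) = -x - 2 are polynomials, hence analytic at x = 0.
p(0) = 2,  q(0) = -2.
Indicial equation: r(r-1) + p(0) r + q(0) = 0, i.e. r^2 + (p(0) - 1) r + q(0) = 0, i.e. r^2 + 1 r - 2 = 0.
Discriminant: (1)^2 - 4(-2) = 9, so r = (-1 ± 3)/2.
Solving: r_1 = 1, r_2 = -2.

indicial: r^2 + 1 r - 2 = 0; roots r_1 = 1, r_2 = -2


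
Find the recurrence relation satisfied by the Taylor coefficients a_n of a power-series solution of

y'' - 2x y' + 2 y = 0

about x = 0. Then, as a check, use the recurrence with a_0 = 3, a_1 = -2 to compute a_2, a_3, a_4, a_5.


Substitute y = sum_n a_n x^n.
y''(x) has coefficient (n+2)(n+1) a_{n+2} at x^n;
-2 x y'(x) has coefficient -2 n a_n at x^n (shift);
2 y(x) has coefficient 2 a_n at x^n.
Matching x^n: (n+2)(n+1) a_{n+2} + (-2n + 2) a_n = 0.
Thus a_{n+2} = (2n - 2) / ((n+1)(n+2)) * a_n.

Check with a_0 = 3, a_1 = -2 (apply the recurrence for n = 0, 1, 2, 3): a_0 = 3, a_1 = -2, a_2 = -3, a_3 = 0, a_4 = -1/2, a_5 = 0.

a_(n+2) = (2n - 2) / ((n+1)(n+2)) * a_n; check: a_0 = 3, a_1 = -2, a_2 = -3, a_3 = 0, a_4 = -1/2, a_5 = 0


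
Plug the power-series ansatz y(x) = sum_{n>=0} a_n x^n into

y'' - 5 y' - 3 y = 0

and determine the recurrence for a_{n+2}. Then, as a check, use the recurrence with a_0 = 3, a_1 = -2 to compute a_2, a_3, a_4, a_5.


Substitute y = sum_n a_n x^n.
y''(x) has coefficient (n+2)(n+1) a_{n+2} at x^n;
-5 y'(x) has coefficient -5 (n+1) a_{n+1} at x^n;
-3 y(x) has coefficient -3 a_n at x^n.
Matching x^n: (n+2)(n+1) a_{n+2} - 5 (n+1) a_{n+1} - 3 a_n = 0.
Thus a_{n+2} = [5 (n+1) a_{n+1} + 3 a_n] / ((n+1)(n+2)).

Check with a_0 = 3, a_1 = -2 (apply the recurrence for n = 0, 1, 2, 3): a_0 = 3, a_1 = -2, a_2 = -1/2, a_3 = -11/6, a_4 = -29/12, a_5 = -323/120.

a_(n+2) = [5 (n+1) a_(n+1) + 3 a_n] / ((n+1)(n+2)); check: a_0 = 3, a_1 = -2, a_2 = -1/2, a_3 = -11/6, a_4 = -29/12, a_5 = -323/120


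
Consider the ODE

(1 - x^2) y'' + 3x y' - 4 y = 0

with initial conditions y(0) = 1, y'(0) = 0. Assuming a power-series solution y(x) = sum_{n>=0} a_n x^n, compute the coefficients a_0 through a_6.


Ansatz: y(x) = sum_{n>=0} a_n x^n, so y'(x) = sum_{n>=1} n a_n x^(n-1) and y''(x) = sum_{n>=2} n(n-1) a_n x^(n-2).
Substitute into P(x) y'' + Q(x) y' + R(x) y = 0 with P(x) = 1 - x^2, Q(x) = 3x, R(x) = -4, and match powers of x.
Initial conditions: a_0 = 1, a_1 = 0.
Setting the coefficient of each power of x to zero and solving order by order (substituting the coefficients already found):
  x^0: 2 a_2 - 4 a_0 = 0  ->  2 a_2 = 4 a_0 = 4  ->  a_2 = 2
  x^1: 6 a_3 - a_1 = 0  ->  6 a_3 = a_1 = 0  ->  a_3 = 0
  x^2: 12 a_4 = 0  ->  a_4 = 0
  x^3: 20 a_5 - a_3 = 0  ->  20 a_5 = a_3 = 0  ->  a_5 = 0
  x^4: 30 a_6 - 4 a_4 = 0  ->  30 a_6 = 4 a_4 = 0  ->  a_6 = 0
Truncated series: y(x) = 1 + 2 x^2 + O(x^7).

a_0 = 1; a_1 = 0; a_2 = 2; a_3 = 0; a_4 = 0; a_5 = 0; a_6 = 0


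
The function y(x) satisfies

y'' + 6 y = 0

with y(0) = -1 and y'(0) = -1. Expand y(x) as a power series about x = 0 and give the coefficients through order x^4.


Ansatz: y(x) = sum_{n>=0} a_n x^n, so y'(x) = sum_{n>=1} n a_n x^(n-1) and y''(x) = sum_{n>=2} n(n-1) a_n x^(n-2).
Substitute into P(x) y'' + Q(x) y' + R(x) y = 0 with P(x) = 1, Q(x) = 0, R(x) = 6, and match powers of x.
Initial conditions: a_0 = -1, a_1 = -1.
Setting the coefficient of each power of x to zero and solving order by order (substituting the coefficients already found):
  x^0: 2 a_2 + 6 a_0 = 0  ->  2 a_2 = -6 a_0 = 6  ->  a_2 = 3
  x^1: 6 a_3 + 6 a_1 = 0  ->  6 a_3 = -6 a_1 = 6  ->  a_3 = 1
  x^2: 12 a_4 + 6 a_2 = 0  ->  12 a_4 = -6 a_2 = -18  ->  a_4 = -3/2
Truncated series: y(x) = -1 - x + 3 x^2 + x^3 - (3/2) x^4 + O(x^5).

a_0 = -1; a_1 = -1; a_2 = 3; a_3 = 1; a_4 = -3/2


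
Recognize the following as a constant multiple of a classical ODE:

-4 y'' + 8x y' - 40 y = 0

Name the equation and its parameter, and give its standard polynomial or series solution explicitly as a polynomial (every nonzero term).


All three coefficients share the factor -4; dividing through by -4 gives  y'' - 2x y' + 10 y = 0.
This matches the Hermite equation y'' - 2x y' + 2n y = 0 with 2n = 10, so n = 5; the polynomial solution is H_5(x).
With y = sum_k a_k x^k, matching x^k gives (k+2)(k+1) a_{k+2} = 2(k - n) a_k = 2(k - 5) a_k. The right side vanishes at k = 5, so the series with the parity of 5 terminates at degree 5.
Standard normalization: leading coefficient of H_n is 2^n, so a_5 = 2^5 = 32. Work downward with a_k = (k+1)(k+2) a_{k+2} / (2(k - n)):
  a_3 = (4)(5)(32) / (2(3 - 5)) = 640/(-4) = -160
  a_1 = (2)(3)(-160) / (2(1 - 5)) = -960/(-8) = 120
Hence H_5(x) = 32 x^5 - 160 x^3 + 120 x.

H_5(x); series = 32 x^5 - 160 x^3 + 120 x


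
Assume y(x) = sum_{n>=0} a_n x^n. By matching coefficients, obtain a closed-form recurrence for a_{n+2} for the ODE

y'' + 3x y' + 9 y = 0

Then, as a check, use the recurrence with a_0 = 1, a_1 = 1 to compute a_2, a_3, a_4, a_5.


Substitute y = sum_n a_n x^n.
y''(x) has coefficient (n+2)(n+1) a_{n+2} at x^n;
3 x y'(x) has coefficient 3 n a_n at x^n (shift);
9 y(x) has coefficient 9 a_n at x^n.
Matching x^n: (n+2)(n+1) a_{n+2} + (3n + 9) a_n = 0.
Thus a_{n+2} = (-3n - 9) / ((n+1)(n+2)) * a_n.

Check with a_0 = 1, a_1 = 1 (apply the recurrence for n = 0, 1, 2, 3): a_0 = 1, a_1 = 1, a_2 = -9/2, a_3 = -2, a_4 = 45/8, a_5 = 9/5.

a_(n+2) = (-3n - 9) / ((n+1)(n+2)) * a_n; check: a_0 = 1, a_1 = 1, a_2 = -9/2, a_3 = -2, a_4 = 45/8, a_5 = 9/5


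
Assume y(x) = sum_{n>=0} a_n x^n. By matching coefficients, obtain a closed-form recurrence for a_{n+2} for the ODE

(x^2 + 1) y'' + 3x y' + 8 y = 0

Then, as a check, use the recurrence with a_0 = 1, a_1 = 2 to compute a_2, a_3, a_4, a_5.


Substitute y = sum_n a_n x^n.
(1 + 1 x^2) y'' contributes (n+2)(n+1) a_{n+2} + n(n-1) a_n at x^n.
3 x y'(x) contributes 3 n a_n at x^n.
8 y(x) contributes 8 a_n at x^n.
Matching x^n: (n+2)(n+1) a_{n+2} + (n(n-1) + 3 n + 8) a_n = 0.
Thus a_{n+2} = (-n(n-1) - 3 n - 8) / ((n+1)(n+2)) * a_n.

Check with a_0 = 1, a_1 = 2 (apply the recurrence for n = 0, 1, 2, 3): a_0 = 1, a_1 = 2, a_2 = -4, a_3 = -11/3, a_4 = 16/3, a_5 = 253/60.

a_(n+2) = (-n(n-1) - 3 n - 8) / ((n+1)(n+2)) * a_n; check: a_0 = 1, a_1 = 2, a_2 = -4, a_3 = -11/3, a_4 = 16/3, a_5 = 253/60


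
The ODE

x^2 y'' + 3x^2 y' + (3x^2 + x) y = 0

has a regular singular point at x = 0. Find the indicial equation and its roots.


Divide by x^2 to reach normal form y'' + P_1(x) y' + P_2(x) y = 0 with P_1(x) = 3 and P_2(x) = 3 + 1/x.
x = 0 is a singular point because the y-coefficient 3 + 1/x has a pole at x = 0.
It is a regular singular point because x P_1(x) = p(x) = 3x and x^2 P_2(x) = q(x) = 3x^2 + x are polynomials, hence analytic at x = 0.
p(0) = 0,  q(0) = 0.
Indicial equation: r(r-1) + p(0) r + q(0) = 0, i.e. r^2 + (p(0) - 1) r + q(0) = 0, i.e. r^2 - 1 r = 0.
Discriminant: (-1)^2 - 4(0) = 1, so r = (1 ± 1)/2.
Solving: r_1 = 1, r_2 = 0.

indicial: r^2 - 1 r = 0; roots r_1 = 1, r_2 = 0


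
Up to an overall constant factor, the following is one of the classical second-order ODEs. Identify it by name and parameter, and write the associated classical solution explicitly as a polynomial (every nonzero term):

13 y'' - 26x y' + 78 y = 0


All three coefficients share the factor 13; dividing through by 13 gives  y'' - 2x y' + 6 y = 0.
This matches the Hermite equation y'' - 2x y' + 2n y = 0 with 2n = 6, so n = 3; the polynomial solution is H_3(x).
With y = sum_k a_k x^k, matching x^k gives (k+2)(k+1) a_{k+2} = 2(k - n) a_k = 2(k - 3) a_k. The right side vanishes at k = 3, so the series with the parity of 3 terminates at degree 3.
Standard normalization: leading coefficient of H_n is 2^n, so a_3 = 2^3 = 8. Work downward with a_k = (k+1)(k+2) a_{k+2} / (2(k - n)):
  a_1 = (2)(3)(8) / (2(1 - 3)) = 48/(-4) = -12
Hence H_3(x) = 8 x^3 - 12 x.

H_3(x); series = 8 x^3 - 12 x


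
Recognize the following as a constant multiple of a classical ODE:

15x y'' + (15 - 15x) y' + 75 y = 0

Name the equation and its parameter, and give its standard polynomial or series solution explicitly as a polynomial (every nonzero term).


All three coefficients share the factor 15; dividing through by 15 gives  x y'' + (1 - x) y' + 5 y = 0.
This matches the Laguerre equation x y'' + (1 - x) y' + n y = 0 with n = 5; the polynomial solution is L_5(x).
With y = sum_k a_k x^k, matching x^k gives (k+1)k a_{k+1} + (k+1) a_{k+1} - k a_k + n a_k = 0, i.e. (k+1)^2 a_{k+1} = (k - n) a_k = (k - 5) a_k. The right side vanishes at k = 5, so the series terminates at degree 5.
Standard normalization L_n(0) = 1 gives a_0 = 1. Work upward with a_{k+1} = (k - 5) a_k / (k+1)^2:
  a_1 = (0 - 5)(1) / 1^2 = -5/1 = -5
  a_2 = (1 - 5)(-5) / 2^2 = 20/4 = 5
  a_3 = (2 - 5)(5) / 3^2 = -15/9 = -5/3
  a_4 = (3 - 5)(-5/3) / 4^2 = (10/3)/16 = 5/24
  a_5 = (4 - 5)(5/24) / 5^2 = (-5/24)/25 = -1/120
Hence L_5(x) = -x^5/120 + 5 x^4/24 - 5 x^3/3 + 5 x^2 - 5 x + 1.

L_5(x); series = -x^5/120 + 5 x^4/24 - 5 x^3/3 + 5 x^2 - 5 x + 1


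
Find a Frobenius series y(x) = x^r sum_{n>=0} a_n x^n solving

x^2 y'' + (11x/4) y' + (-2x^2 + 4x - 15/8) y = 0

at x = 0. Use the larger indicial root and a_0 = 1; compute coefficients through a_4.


Write in Frobenius form y'' + (p(x)/x) y' + (q(x)/x^2) y = 0:
  p(x) = 11/4,  q(x) = -2x^2 + 4x - 15/8.
Indicial equation: r(r-1) + (11/4) r + (-15/8) = 0 -> roots r_1 = 3/4, r_2 = -5/2.
Take r = r_1 = 3/4. Let y(x) = x^r sum_{n>=0} a_n x^n with a_0 = 1.
Substitute y = x^r sum a_n x^n and match x^{r+n}. The recurrence is
  D(n) a_n + 4 a_{n-1} - 2 a_{n-2} = 0,  where D(n) = (r+n)(r+n-1) + (11/4)(r+n) + (-15/8).
  a_n = [-4 a_{n-1} + 2 a_{n-2}] / D(n).
Since the indicial polynomial factors as (r - r_1)(r - r_2), D(n) = (r_1 + n - r_1)(r_1 + n - r_2) = n(n + 13/4).
Evaluating step by step (a_0 = 1):
  n = 1: D(1) = 1(1 + 13/4) = 17/4; numerator = -4(1) = -4; a_1 = (-4)/(17/4) = -16/17
  n = 2: D(2) = 2(2 + 13/4) = 21/2; numerator = -4(-16/17) + 2(1) = 98/17; a_2 = (98/17)/(21/2) = 28/51
  n = 3: D(3) = 3(3 + 13/4) = 75/4; numerator = -4(28/51) + 2(-16/17) = -208/51; a_3 = (-208/51)/(75/4) = -832/3825
  n = 4: D(4) = 4(4 + 13/4) = 29; numerator = -4(-832/3825) + 2(28/51) = 7528/3825; a_4 = (7528/3825)/(29) = 7528/110925

r = 3/4; a_0 = 1; a_1 = -16/17; a_2 = 28/51; a_3 = -832/3825; a_4 = 7528/110925


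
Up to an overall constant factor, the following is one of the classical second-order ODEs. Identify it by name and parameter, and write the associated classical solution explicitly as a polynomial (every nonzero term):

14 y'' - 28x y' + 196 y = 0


All three coefficients share the factor 14; dividing through by 14 gives  y'' - 2x y' + 14 y = 0.
This matches the Hermite equation y'' - 2x y' + 2n y = 0 with 2n = 14, so n = 7; the polynomial solution is H_7(x).
With y = sum_k a_k x^k, matching x^k gives (k+2)(k+1) a_{k+2} = 2(k - n) a_k = 2(k - 7) a_k. The right side vanishes at k = 7, so the series with the parity of 7 terminates at degree 7.
Standard normalization: leading coefficient of H_n is 2^n, so a_7 = 2^7 = 128. Work downward with a_k = (k+1)(k+2) a_{k+2} / (2(k - n)):
  a_5 = (6)(7)(128) / (2(5 - 7)) = 5376/(-4) = -1344
  a_3 = (4)(5)(-1344) / (2(3 - 7)) = -26880/(-8) = 3360
  a_1 = (2)(3)(3360) / (2(1 - 7)) = 20160/(-12) = -1680
Hence H_7(x) = 128 x^7 - 1344 x^5 + 3360 x^3 - 1680 x.

H_7(x); series = 128 x^7 - 1344 x^5 + 3360 x^3 - 1680 x


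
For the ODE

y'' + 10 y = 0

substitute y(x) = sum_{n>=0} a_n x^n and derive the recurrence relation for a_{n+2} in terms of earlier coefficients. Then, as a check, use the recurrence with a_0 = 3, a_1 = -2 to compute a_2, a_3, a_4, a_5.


Substitute y = sum_n a_n x^n into y'' + (const) y = 0.
y''(x) = sum_{n>=0} (n+2)(n+1) a_{n+2} x^n.
The ODE becomes sum_n [(n+2)(n+1) a_{n+2} + 10 a_n] x^n = 0.
Setting each coefficient to zero gives the recurrence:
  (n+2)(n+1) a_{n+2} + 10 a_n = 0,
  a_{n+2} = -10 / ((n+1)(n+2)) a_n.

Check with a_0 = 3, a_1 = -2 (apply the recurrence for n = 0, 1, 2, 3): a_0 = 3, a_1 = -2, a_2 = -15, a_3 = 10/3, a_4 = 25/2, a_5 = -5/3.

a_{n+2} = -10/((n+1)(n+2)) * a_n; check: a_0 = 3, a_1 = -2, a_2 = -15, a_3 = 10/3, a_4 = 25/2, a_5 = -5/3


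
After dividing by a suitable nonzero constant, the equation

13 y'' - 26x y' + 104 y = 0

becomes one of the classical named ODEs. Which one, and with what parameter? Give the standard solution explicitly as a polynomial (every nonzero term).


All three coefficients share the factor 13; dividing through by 13 gives  y'' - 2x y' + 8 y = 0.
This matches the Hermite equation y'' - 2x y' + 2n y = 0 with 2n = 8, so n = 4; the polynomial solution is H_4(x).
With y = sum_k a_k x^k, matching x^k gives (k+2)(k+1) a_{k+2} = 2(k - n) a_k = 2(k - 4) a_k. The right side vanishes at k = 4, so the series with the parity of 4 terminates at degree 4.
Standard normalization: leading coefficient of H_n is 2^n, so a_4 = 2^4 = 16. Work downward with a_k = (k+1)(k+2) a_{k+2} / (2(k - n)):
  a_2 = (3)(4)(16) / (2(2 - 4)) = 192/(-4) = -48
  a_0 = (1)(2)(-48) / (2(0 - 4)) = -96/(-8) = 12
Hence H_4(x) = 16 x^4 - 48 x^2 + 12.

H_4(x); series = 16 x^4 - 48 x^2 + 12


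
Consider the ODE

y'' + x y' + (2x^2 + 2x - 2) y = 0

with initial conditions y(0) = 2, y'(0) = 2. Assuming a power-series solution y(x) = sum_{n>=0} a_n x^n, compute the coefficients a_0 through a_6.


Ansatz: y(x) = sum_{n>=0} a_n x^n, so y'(x) = sum_{n>=1} n a_n x^(n-1) and y''(x) = sum_{n>=2} n(n-1) a_n x^(n-2).
Substitute into P(x) y'' + Q(x) y' + R(x) y = 0 with P(x) = 1, Q(x) = x, R(x) = 2x^2 + 2x - 2, and match powers of x.
Initial conditions: a_0 = 2, a_1 = 2.
Setting the coefficient of each power of x to zero and solving order by order (substituting the coefficients already found):
  x^0: 2 a_2 - 2 a_0 = 0  ->  2 a_2 = 2 a_0 = 4  ->  a_2 = 2
  x^1: 6 a_3 - a_1 + 2 a_0 = 0  ->  6 a_3 = a_1 - 2 a_0 = -2  ->  a_3 = -1/3
  x^2: 12 a_4 + 2 a_1 + 2 a_0 = 0  ->  12 a_4 = -2 a_1 - 2 a_0 = -8  ->  a_4 = -2/3
  x^3: 20 a_5 + a_3 + 2 a_2 + 2 a_1 = 0  ->  20 a_5 = -a_3 - 2 a_2 - 2 a_1 = -23/3  ->  a_5 = -23/60
  x^4: 30 a_6 + 2 a_4 + 2 a_3 + 2 a_2 = 0  ->  30 a_6 = -2 a_4 - 2 a_3 - 2 a_2 = -2  ->  a_6 = -1/15
Truncated series: y(x) = 2 + 2 x + 2 x^2 - (1/3) x^3 - (2/3) x^4 - (23/60) x^5 - (1/15) x^6 + O(x^7).

a_0 = 2; a_1 = 2; a_2 = 2; a_3 = -1/3; a_4 = -2/3; a_5 = -23/60; a_6 = -1/15


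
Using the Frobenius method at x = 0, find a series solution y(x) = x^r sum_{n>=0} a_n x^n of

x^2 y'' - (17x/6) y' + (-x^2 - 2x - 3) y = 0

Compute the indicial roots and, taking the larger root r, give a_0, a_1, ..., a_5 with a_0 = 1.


Write in Frobenius form y'' + (p(x)/x) y' + (q(x)/x^2) y = 0:
  p(x) = -17/6,  q(x) = -x^2 - 2x - 3.
Indicial equation: r(r-1) + (-17/6) r + (-3) = 0 -> roots r_1 = 9/2, r_2 = -2/3.
Take r = r_1 = 9/2. Let y(x) = x^r sum_{n>=0} a_n x^n with a_0 = 1.
Substitute y = x^r sum a_n x^n and match x^{r+n}. The recurrence is
  D(n) a_n - 2 a_{n-1} - 1 a_{n-2} = 0,  where D(n) = (r+n)(r+n-1) + (-17/6)(r+n) + (-3).
  a_n = [2 a_{n-1} + 1 a_{n-2}] / D(n).
Since the indicial polynomial factors as (r - r_1)(r - r_2), D(n) = (r_1 + n - r_1)(r_1 + n - r_2) = n(n + 31/6).
Evaluating step by step (a_0 = 1):
  n = 1: D(1) = 1(1 + 31/6) = 37/6; numerator = 2(1) = 2; a_1 = (2)/(37/6) = 12/37
  n = 2: D(2) = 2(2 + 31/6) = 43/3; numerator = 2(12/37) + 1(1) = 61/37; a_2 = (61/37)/(43/3) = 183/1591
  n = 3: D(3) = 3(3 + 31/6) = 49/2; numerator = 2(183/1591) + 1(12/37) = 882/1591; a_3 = (882/1591)/(49/2) = 36/1591
  n = 4: D(4) = 4(4 + 31/6) = 110/3; numerator = 2(36/1591) + 1(183/1591) = 255/1591; a_4 = (255/1591)/(110/3) = 153/35002
  n = 5: D(5) = 5(5 + 31/6) = 305/6; numerator = 2(153/35002) + 1(36/1591) = 549/17501; a_5 = (549/17501)/(305/6) = 54/87505

r = 9/2; a_0 = 1; a_1 = 12/37; a_2 = 183/1591; a_3 = 36/1591; a_4 = 153/35002; a_5 = 54/87505


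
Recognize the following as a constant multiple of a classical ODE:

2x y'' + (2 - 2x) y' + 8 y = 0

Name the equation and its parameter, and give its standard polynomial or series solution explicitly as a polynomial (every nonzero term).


All three coefficients share the factor 2; dividing through by 2 gives  x y'' + (1 - x) y' + 4 y = 0.
This matches the Laguerre equation x y'' + (1 - x) y' + n y = 0 with n = 4; the polynomial solution is L_4(x).
With y = sum_k a_k x^k, matching x^k gives (k+1)k a_{k+1} + (k+1) a_{k+1} - k a_k + n a_k = 0, i.e. (k+1)^2 a_{k+1} = (k - n) a_k = (k - 4) a_k. The right side vanishes at k = 4, so the series terminates at degree 4.
Standard normalization L_n(0) = 1 gives a_0 = 1. Work upward with a_{k+1} = (k - 4) a_k / (k+1)^2:
  a_1 = (0 - 4)(1) / 1^2 = -4/1 = -4
  a_2 = (1 - 4)(-4) / 2^2 = 12/4 = 3
  a_3 = (2 - 4)(3) / 3^2 = -6/9 = -2/3
  a_4 = (3 - 4)(-2/3) / 4^2 = (2/3)/16 = 1/24
Hence L_4(x) = x^4/24 - 2 x^3/3 + 3 x^2 - 4 x + 1.

L_4(x); series = x^4/24 - 2 x^3/3 + 3 x^2 - 4 x + 1


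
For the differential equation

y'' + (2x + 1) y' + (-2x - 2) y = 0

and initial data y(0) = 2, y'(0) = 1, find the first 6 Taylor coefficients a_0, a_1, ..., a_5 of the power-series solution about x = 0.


Ansatz: y(x) = sum_{n>=0} a_n x^n, so y'(x) = sum_{n>=1} n a_n x^(n-1) and y''(x) = sum_{n>=2} n(n-1) a_n x^(n-2).
Substitute into P(x) y'' + Q(x) y' + R(x) y = 0 with P(x) = 1, Q(x) = 2x + 1, R(x) = -2x - 2, and match powers of x.
Initial conditions: a_0 = 2, a_1 = 1.
Setting the coefficient of each power of x to zero and solving order by order (substituting the coefficients already found):
  x^0: 2 a_2 + a_1 - 2 a_0 = 0  ->  2 a_2 = -a_1 + 2 a_0 = 3  ->  a_2 = 3/2
  x^1: 6 a_3 + 2 a_2 - 2 a_0 = 0  ->  6 a_3 = -2 a_2 + 2 a_0 = 1  ->  a_3 = 1/6
  x^2: 12 a_4 + 3 a_3 + 2 a_2 - 2 a_1 = 0  ->  12 a_4 = -3 a_3 - 2 a_2 + 2 a_1 = -3/2  ->  a_4 = -1/8
  x^3: 20 a_5 + 4 a_4 + 4 a_3 - 2 a_2 = 0  ->  20 a_5 = -4 a_4 - 4 a_3 + 2 a_2 = 17/6  ->  a_5 = 17/120
Truncated series: y(x) = 2 + x + (3/2) x^2 + (1/6) x^3 - (1/8) x^4 + (17/120) x^5 + O(x^6).

a_0 = 2; a_1 = 1; a_2 = 3/2; a_3 = 1/6; a_4 = -1/8; a_5 = 17/120


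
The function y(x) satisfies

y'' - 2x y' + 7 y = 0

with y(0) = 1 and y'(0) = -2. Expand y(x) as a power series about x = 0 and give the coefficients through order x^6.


Ansatz: y(x) = sum_{n>=0} a_n x^n, so y'(x) = sum_{n>=1} n a_n x^(n-1) and y''(x) = sum_{n>=2} n(n-1) a_n x^(n-2).
Substitute into P(x) y'' + Q(x) y' + R(x) y = 0 with P(x) = 1, Q(x) = -2x, R(x) = 7, and match powers of x.
Initial conditions: a_0 = 1, a_1 = -2.
Setting the coefficient of each power of x to zero and solving order by order (substituting the coefficients already found):
  x^0: 2 a_2 + 7 a_0 = 0  ->  2 a_2 = -7 a_0 = -7  ->  a_2 = -7/2
  x^1: 6 a_3 + 5 a_1 = 0  ->  6 a_3 = -5 a_1 = 10  ->  a_3 = 5/3
  x^2: 12 a_4 + 3 a_2 = 0  ->  12 a_4 = -3 a_2 = 21/2  ->  a_4 = 7/8
  x^3: 20 a_5 + a_3 = 0  ->  20 a_5 = -a_3 = -5/3  ->  a_5 = -1/12
  x^4: 30 a_6 - a_4 = 0  ->  30 a_6 = a_4 = 7/8  ->  a_6 = 7/240
Truncated series: y(x) = 1 - 2 x - (7/2) x^2 + (5/3) x^3 + (7/8) x^4 - (1/12) x^5 + (7/240) x^6 + O(x^7).

a_0 = 1; a_1 = -2; a_2 = -7/2; a_3 = 5/3; a_4 = 7/8; a_5 = -1/12; a_6 = 7/240


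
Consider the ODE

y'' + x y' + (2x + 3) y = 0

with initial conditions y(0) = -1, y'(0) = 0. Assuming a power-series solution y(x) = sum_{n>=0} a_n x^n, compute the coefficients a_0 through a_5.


Ansatz: y(x) = sum_{n>=0} a_n x^n, so y'(x) = sum_{n>=1} n a_n x^(n-1) and y''(x) = sum_{n>=2} n(n-1) a_n x^(n-2).
Substitute into P(x) y'' + Q(x) y' + R(x) y = 0 with P(x) = 1, Q(x) = x, R(x) = 2x + 3, and match powers of x.
Initial conditions: a_0 = -1, a_1 = 0.
Setting the coefficient of each power of x to zero and solving order by order (substituting the coefficients already found):
  x^0: 2 a_2 + 3 a_0 = 0  ->  2 a_2 = -3 a_0 = 3  ->  a_2 = 3/2
  x^1: 6 a_3 + 4 a_1 + 2 a_0 = 0  ->  6 a_3 = -4 a_1 - 2 a_0 = 2  ->  a_3 = 1/3
  x^2: 12 a_4 + 5 a_2 + 2 a_1 = 0  ->  12 a_4 = -5 a_2 - 2 a_1 = -15/2  ->  a_4 = -5/8
  x^3: 20 a_5 + 6 a_3 + 2 a_2 = 0  ->  20 a_5 = -6 a_3 - 2 a_2 = -5  ->  a_5 = -1/4
Truncated series: y(x) = -1 + (3/2) x^2 + (1/3) x^3 - (5/8) x^4 - (1/4) x^5 + O(x^6).

a_0 = -1; a_1 = 0; a_2 = 3/2; a_3 = 1/3; a_4 = -5/8; a_5 = -1/4


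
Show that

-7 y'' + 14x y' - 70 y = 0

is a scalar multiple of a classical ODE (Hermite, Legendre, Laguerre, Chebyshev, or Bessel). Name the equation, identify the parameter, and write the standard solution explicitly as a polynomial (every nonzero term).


All three coefficients share the factor -7; dividing through by -7 gives  y'' - 2x y' + 10 y = 0.
This matches the Hermite equation y'' - 2x y' + 2n y = 0 with 2n = 10, so n = 5; the polynomial solution is H_5(x).
With y = sum_k a_k x^k, matching x^k gives (k+2)(k+1) a_{k+2} = 2(k - n) a_k = 2(k - 5) a_k. The right side vanishes at k = 5, so the series with the parity of 5 terminates at degree 5.
Standard normalization: leading coefficient of H_n is 2^n, so a_5 = 2^5 = 32. Work downward with a_k = (k+1)(k+2) a_{k+2} / (2(k - n)):
  a_3 = (4)(5)(32) / (2(3 - 5)) = 640/(-4) = -160
  a_1 = (2)(3)(-160) / (2(1 - 5)) = -960/(-8) = 120
Hence H_5(x) = 32 x^5 - 160 x^3 + 120 x.

H_5(x); series = 32 x^5 - 160 x^3 + 120 x


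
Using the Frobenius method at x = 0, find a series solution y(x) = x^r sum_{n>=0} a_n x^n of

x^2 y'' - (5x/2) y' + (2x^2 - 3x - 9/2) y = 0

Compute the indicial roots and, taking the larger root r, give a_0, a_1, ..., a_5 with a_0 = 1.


Write in Frobenius form y'' + (p(x)/x) y' + (q(x)/x^2) y = 0:
  p(x) = -5/2,  q(x) = 2x^2 - 3x - 9/2.
Indicial equation: r(r-1) + (-5/2) r + (-9/2) = 0 -> roots r_1 = 9/2, r_2 = -1.
Take r = r_1 = 9/2. Let y(x) = x^r sum_{n>=0} a_n x^n with a_0 = 1.
Substitute y = x^r sum a_n x^n and match x^{r+n}. The recurrence is
  D(n) a_n - 3 a_{n-1} + 2 a_{n-2} = 0,  where D(n) = (r+n)(r+n-1) + (-5/2)(r+n) + (-9/2).
  a_n = [3 a_{n-1} - 2 a_{n-2}] / D(n).
Since the indicial polynomial factors as (r - r_1)(r - r_2), D(n) = (r_1 + n - r_1)(r_1 + n - r_2) = n(n + 11/2).
Evaluating step by step (a_0 = 1):
  n = 1: D(1) = 1(1 + 11/2) = 13/2; numerator = 3(1) = 3; a_1 = (3)/(13/2) = 6/13
  n = 2: D(2) = 2(2 + 11/2) = 15; numerator = 3(6/13) - 2(1) = -8/13; a_2 = (-8/13)/(15) = -8/195
  n = 3: D(3) = 3(3 + 11/2) = 51/2; numerator = 3(-8/195) - 2(6/13) = -68/65; a_3 = (-68/65)/(51/2) = -8/195
  n = 4: D(4) = 4(4 + 11/2) = 38; numerator = 3(-8/195) - 2(-8/195) = -8/195; a_4 = (-8/195)/(38) = -4/3705
  n = 5: D(5) = 5(5 + 11/2) = 105/2; numerator = 3(-4/3705) - 2(-8/195) = 292/3705; a_5 = (292/3705)/(105/2) = 584/389025

r = 9/2; a_0 = 1; a_1 = 6/13; a_2 = -8/195; a_3 = -8/195; a_4 = -4/3705; a_5 = 584/389025


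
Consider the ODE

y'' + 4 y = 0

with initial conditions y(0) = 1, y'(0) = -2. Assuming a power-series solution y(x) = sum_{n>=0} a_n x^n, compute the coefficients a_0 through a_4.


Ansatz: y(x) = sum_{n>=0} a_n x^n, so y'(x) = sum_{n>=1} n a_n x^(n-1) and y''(x) = sum_{n>=2} n(n-1) a_n x^(n-2).
Substitute into P(x) y'' + Q(x) y' + R(x) y = 0 with P(x) = 1, Q(x) = 0, R(x) = 4, and match powers of x.
Initial conditions: a_0 = 1, a_1 = -2.
Setting the coefficient of each power of x to zero and solving order by order (substituting the coefficients already found):
  x^0: 2 a_2 + 4 a_0 = 0  ->  2 a_2 = -4 a_0 = -4  ->  a_2 = -2
  x^1: 6 a_3 + 4 a_1 = 0  ->  6 a_3 = -4 a_1 = 8  ->  a_3 = 4/3
  x^2: 12 a_4 + 4 a_2 = 0  ->  12 a_4 = -4 a_2 = 8  ->  a_4 = 2/3
Truncated series: y(x) = 1 - 2 x - 2 x^2 + (4/3) x^3 + (2/3) x^4 + O(x^5).

a_0 = 1; a_1 = -2; a_2 = -2; a_3 = 4/3; a_4 = 2/3


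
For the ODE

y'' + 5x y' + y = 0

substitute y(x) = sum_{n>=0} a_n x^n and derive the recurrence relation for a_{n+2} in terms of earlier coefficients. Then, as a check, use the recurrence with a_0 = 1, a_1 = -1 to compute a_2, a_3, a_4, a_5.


Substitute y = sum_n a_n x^n.
y''(x) has coefficient (n+2)(n+1) a_{n+2} at x^n;
5 x y'(x) has coefficient 5 n a_n at x^n (shift);
y(x) has coefficient 1 a_n at x^n.
Matching x^n: (n+2)(n+1) a_{n+2} + (5n + 1) a_n = 0.
Thus a_{n+2} = (-5n - 1) / ((n+1)(n+2)) * a_n.

Check with a_0 = 1, a_1 = -1 (apply the recurrence for n = 0, 1, 2, 3): a_0 = 1, a_1 = -1, a_2 = -1/2, a_3 = 1, a_4 = 11/24, a_5 = -4/5.

a_(n+2) = (-5n - 1) / ((n+1)(n+2)) * a_n; check: a_0 = 1, a_1 = -1, a_2 = -1/2, a_3 = 1, a_4 = 11/24, a_5 = -4/5


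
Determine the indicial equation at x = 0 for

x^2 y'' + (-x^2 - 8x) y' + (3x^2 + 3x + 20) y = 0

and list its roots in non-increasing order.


Divide by x^2 to reach normal form y'' + P_1(x) y' + P_2(x) y = 0 with P_1(x) = -1 - 8/x and P_2(x) = 3 + 3/x + 20/x^2.
x = 0 is a singular point because the y'-coefficient -1 - 8/x has a pole at x = 0 and the y-coefficient 3 + 3/x + 20/x^2 has a pole at x = 0.
It is a regular singular point because x P_1(x) = p(x) = -x - 8 and x^2 P_2(x) = q(x) = 3x^2 + 3x + 20 are polynomials, hence analytic at x = 0.
p(0) = -8,  q(0) = 20.
Indicial equation: r(r-1) + p(0) r + q(0) = 0, i.e. r^2 + (p(0) - 1) r + q(0) = 0, i.e. r^2 - 9 r + 20 = 0.
Discriminant: (-9)^2 - 4(20) = 1, so r = (9 ± 1)/2.
Solving: r_1 = 5, r_2 = 4.

indicial: r^2 - 9 r + 20 = 0; roots r_1 = 5, r_2 = 4


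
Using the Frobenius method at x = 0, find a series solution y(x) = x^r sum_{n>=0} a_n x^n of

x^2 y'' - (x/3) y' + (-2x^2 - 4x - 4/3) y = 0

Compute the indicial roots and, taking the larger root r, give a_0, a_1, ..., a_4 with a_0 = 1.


Write in Frobenius form y'' + (p(x)/x) y' + (q(x)/x^2) y = 0:
  p(x) = -1/3,  q(x) = -2x^2 - 4x - 4/3.
Indicial equation: r(r-1) + (-1/3) r + (-4/3) = 0 -> roots r_1 = 2, r_2 = -2/3.
Take r = r_1 = 2. Let y(x) = x^r sum_{n>=0} a_n x^n with a_0 = 1.
Substitute y = x^r sum a_n x^n and match x^{r+n}. The recurrence is
  D(n) a_n - 4 a_{n-1} - 2 a_{n-2} = 0,  where D(n) = (r+n)(r+n-1) + (-1/3)(r+n) + (-4/3).
  a_n = [4 a_{n-1} + 2 a_{n-2}] / D(n).
Since the indicial polynomial factors as (r - r_1)(r - r_2), D(n) = (r_1 + n - r_1)(r_1 + n - r_2) = n(n + 8/3).
Evaluating step by step (a_0 = 1):
  n = 1: D(1) = 1(1 + 8/3) = 11/3; numerator = 4(1) = 4; a_1 = (4)/(11/3) = 12/11
  n = 2: D(2) = 2(2 + 8/3) = 28/3; numerator = 4(12/11) + 2(1) = 70/11; a_2 = (70/11)/(28/3) = 15/22
  n = 3: D(3) = 3(3 + 8/3) = 17; numerator = 4(15/22) + 2(12/11) = 54/11; a_3 = (54/11)/(17) = 54/187
  n = 4: D(4) = 4(4 + 8/3) = 80/3; numerator = 4(54/187) + 2(15/22) = 471/187; a_4 = (471/187)/(80/3) = 1413/14960

r = 2; a_0 = 1; a_1 = 12/11; a_2 = 15/22; a_3 = 54/187; a_4 = 1413/14960


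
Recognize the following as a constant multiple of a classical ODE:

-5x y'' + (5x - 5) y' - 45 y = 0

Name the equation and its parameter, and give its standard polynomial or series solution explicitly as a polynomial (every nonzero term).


All three coefficients share the factor -5; dividing through by -5 gives  x y'' + (1 - x) y' + 9 y = 0.
This matches the Laguerre equation x y'' + (1 - x) y' + n y = 0 with n = 9; the polynomial solution is L_9(x).
With y = sum_k a_k x^k, matching x^k gives (k+1)k a_{k+1} + (k+1) a_{k+1} - k a_k + n a_k = 0, i.e. (k+1)^2 a_{k+1} = (k - n) a_k = (k - 9) a_k. The right side vanishes at k = 9, so the series terminates at degree 9.
Standard normalization L_n(0) = 1 gives a_0 = 1. Work upward with a_{k+1} = (k - 9) a_k / (k+1)^2:
  a_1 = (0 - 9)(1) / 1^2 = -9/1 = -9
  a_2 = (1 - 9)(-9) / 2^2 = 72/4 = 18
  a_3 = (2 - 9)(18) / 3^2 = -126/9 = -14
  a_4 = (3 - 9)(-14) / 4^2 = 84/16 = 21/4
  a_5 = (4 - 9)(21/4) / 5^2 = (-105/4)/25 = -21/20
  a_6 = (5 - 9)(-21/20) / 6^2 = (21/5)/36 = 7/60
  a_7 = (6 - 9)(7/60) / 7^2 = (-7/20)/49 = -1/140
  a_8 = (7 - 9)(-1/140) / 8^2 = (1/70)/64 = 1/4480
  a_9 = (8 - 9)(1/4480) / 9^2 = (-1/4480)/81 = -1/362880
Hence L_9(x) = -x^9/362880 + x^8/4480 - x^7/140 + 7 x^6/60 - 21 x^5/20 + 21 x^4/4 - 14 x^3 + 18 x^2 - 9 x + 1.

L_9(x); series = -x^9/362880 + x^8/4480 - x^7/140 + 7 x^6/60 - 21 x^5/20 + 21 x^4/4 - 14 x^3 + 18 x^2 - 9 x + 1


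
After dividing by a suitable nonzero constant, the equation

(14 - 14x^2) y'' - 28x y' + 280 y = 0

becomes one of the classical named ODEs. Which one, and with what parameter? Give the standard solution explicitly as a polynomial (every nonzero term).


All three coefficients share the factor 14; dividing through by 14 gives  (1 - x^2) y'' - 2x y' + 20 y = 0.
This matches the Legendre equation (1 - x^2) y'' - 2x y' + n(n+1) y = 0 (note the -2x y' term) with n(n+1) = 20, so n = 4; the polynomial solution is P_4(x).
With y = sum_k a_k x^k, matching x^k gives (k+2)(k+1) a_{k+2} = [k(k+1) - n(n+1)] a_k = (k - 4)(k + 5) a_k. The right side vanishes at k = 4, so the series with the parity of 4 terminates at degree 4.
Standard normalization (P_n(1) = 1): leading coefficient (2n)!/(2^n (n!)^2) = 40320/(16*576) = 35/8, so a_4 = 35/8. Work downward with a_k = (k+1)(k+2) a_{k+2} / ((k - 4)(k + 5)):
  a_2 = (3)(4)(35/8) / ((2 - 4)(2 + 5)) = (105/2)/(-14) = -15/4
  a_0 = (1)(2)(-15/4) / ((0 - 4)(0 + 5)) = (-15/2)/(-20) = 3/8
Hence P_4(x) = 35 x^4/8 - 15 x^2/4 + 3/8.

P_4(x); series = 35 x^4/8 - 15 x^2/4 + 3/8


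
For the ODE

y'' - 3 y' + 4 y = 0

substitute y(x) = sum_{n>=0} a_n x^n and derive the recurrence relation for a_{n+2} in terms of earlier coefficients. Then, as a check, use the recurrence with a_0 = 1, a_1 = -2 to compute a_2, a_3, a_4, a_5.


Substitute y = sum_n a_n x^n.
y''(x) has coefficient (n+2)(n+1) a_{n+2} at x^n;
-3 y'(x) has coefficient -3 (n+1) a_{n+1} at x^n;
4 y(x) has coefficient 4 a_n at x^n.
Matching x^n: (n+2)(n+1) a_{n+2} - 3 (n+1) a_{n+1} + 4 a_n = 0.
Thus a_{n+2} = [3 (n+1) a_{n+1} - 4 a_n] / ((n+1)(n+2)).

Check with a_0 = 1, a_1 = -2 (apply the recurrence for n = 0, 1, 2, 3): a_0 = 1, a_1 = -2, a_2 = -5, a_3 = -11/3, a_4 = -13/12, a_5 = 1/12.

a_(n+2) = [3 (n+1) a_(n+1) - 4 a_n] / ((n+1)(n+2)); check: a_0 = 1, a_1 = -2, a_2 = -5, a_3 = -11/3, a_4 = -13/12, a_5 = 1/12


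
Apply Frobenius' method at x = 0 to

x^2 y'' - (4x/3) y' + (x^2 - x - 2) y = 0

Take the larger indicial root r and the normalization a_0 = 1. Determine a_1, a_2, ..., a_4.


Write in Frobenius form y'' + (p(x)/x) y' + (q(x)/x^2) y = 0:
  p(x) = -4/3,  q(x) = x^2 - x - 2.
Indicial equation: r(r-1) + (-4/3) r + (-2) = 0 -> roots r_1 = 3, r_2 = -2/3.
Take r = r_1 = 3. Let y(x) = x^r sum_{n>=0} a_n x^n with a_0 = 1.
Substitute y = x^r sum a_n x^n and match x^{r+n}. The recurrence is
  D(n) a_n - 1 a_{n-1} + 1 a_{n-2} = 0,  where D(n) = (r+n)(r+n-1) + (-4/3)(r+n) + (-2).
  a_n = [1 a_{n-1} - 1 a_{n-2}] / D(n).
Since the indicial polynomial factors as (r - r_1)(r - r_2), D(n) = (r_1 + n - r_1)(r_1 + n - r_2) = n(n + 11/3).
Evaluating step by step (a_0 = 1):
  n = 1: D(1) = 1(1 + 11/3) = 14/3; numerator = 1(1) = 1; a_1 = (1)/(14/3) = 3/14
  n = 2: D(2) = 2(2 + 11/3) = 34/3; numerator = 1(3/14) - 1(1) = -11/14; a_2 = (-11/14)/(34/3) = -33/476
  n = 3: D(3) = 3(3 + 11/3) = 20; numerator = 1(-33/476) - 1(3/14) = -135/476; a_3 = (-135/476)/(20) = -27/1904
  n = 4: D(4) = 4(4 + 11/3) = 92/3; numerator = 1(-27/1904) - 1(-33/476) = 15/272; a_4 = (15/272)/(92/3) = 45/25024

r = 3; a_0 = 1; a_1 = 3/14; a_2 = -33/476; a_3 = -27/1904; a_4 = 45/25024


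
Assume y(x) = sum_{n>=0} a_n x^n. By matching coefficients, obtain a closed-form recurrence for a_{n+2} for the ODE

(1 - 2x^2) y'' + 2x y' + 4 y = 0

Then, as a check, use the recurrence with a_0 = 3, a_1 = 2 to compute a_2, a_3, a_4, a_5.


Substitute y = sum_n a_n x^n.
(1 - 2 x^2) y'' contributes (n+2)(n+1) a_{n+2} - 2 n(n-1) a_n at x^n.
2 x y'(x) contributes 2 n a_n at x^n.
4 y(x) contributes 4 a_n at x^n.
Matching x^n: (n+2)(n+1) a_{n+2} + (-2 n(n-1) + 2 n + 4) a_n = 0.
Thus a_{n+2} = (2 n(n-1) - 2 n - 4) / ((n+1)(n+2)) * a_n.

Check with a_0 = 3, a_1 = 2 (apply the recurrence for n = 0, 1, 2, 3): a_0 = 3, a_1 = 2, a_2 = -6, a_3 = -2, a_4 = 2, a_5 = -1/5.

a_(n+2) = (2 n(n-1) - 2 n - 4) / ((n+1)(n+2)) * a_n; check: a_0 = 3, a_1 = 2, a_2 = -6, a_3 = -2, a_4 = 2, a_5 = -1/5


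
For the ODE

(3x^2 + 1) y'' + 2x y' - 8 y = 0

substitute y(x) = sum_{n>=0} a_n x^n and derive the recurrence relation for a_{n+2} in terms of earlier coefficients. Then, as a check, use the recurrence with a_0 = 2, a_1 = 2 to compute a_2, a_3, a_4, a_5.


Substitute y = sum_n a_n x^n.
(1 + 3 x^2) y'' contributes (n+2)(n+1) a_{n+2} + 3 n(n-1) a_n at x^n.
2 x y'(x) contributes 2 n a_n at x^n.
-8 y(x) contributes -8 a_n at x^n.
Matching x^n: (n+2)(n+1) a_{n+2} + (3 n(n-1) + 2 n - 8) a_n = 0.
Thus a_{n+2} = (-3 n(n-1) - 2 n + 8) / ((n+1)(n+2)) * a_n.

Check with a_0 = 2, a_1 = 2 (apply the recurrence for n = 0, 1, 2, 3): a_0 = 2, a_1 = 2, a_2 = 8, a_3 = 2, a_4 = -4/3, a_5 = -8/5.

a_(n+2) = (-3 n(n-1) - 2 n + 8) / ((n+1)(n+2)) * a_n; check: a_0 = 2, a_1 = 2, a_2 = 8, a_3 = 2, a_4 = -4/3, a_5 = -8/5


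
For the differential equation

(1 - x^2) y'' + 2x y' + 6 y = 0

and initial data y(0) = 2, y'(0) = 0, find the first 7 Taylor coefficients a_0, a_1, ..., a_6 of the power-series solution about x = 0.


Ansatz: y(x) = sum_{n>=0} a_n x^n, so y'(x) = sum_{n>=1} n a_n x^(n-1) and y''(x) = sum_{n>=2} n(n-1) a_n x^(n-2).
Substitute into P(x) y'' + Q(x) y' + R(x) y = 0 with P(x) = 1 - x^2, Q(x) = 2x, R(x) = 6, and match powers of x.
Initial conditions: a_0 = 2, a_1 = 0.
Setting the coefficient of each power of x to zero and solving order by order (substituting the coefficients already found):
  x^0: 2 a_2 + 6 a_0 = 0  ->  2 a_2 = -6 a_0 = -12  ->  a_2 = -6
  x^1: 6 a_3 + 8 a_1 = 0  ->  6 a_3 = -8 a_1 = 0  ->  a_3 = 0
  x^2: 12 a_4 + 8 a_2 = 0  ->  12 a_4 = -8 a_2 = 48  ->  a_4 = 4
  x^3: 20 a_5 + 6 a_3 = 0  ->  20 a_5 = -6 a_3 = 0  ->  a_5 = 0
  x^4: 30 a_6 + 2 a_4 = 0  ->  30 a_6 = -2 a_4 = -8  ->  a_6 = -4/15
Truncated series: y(x) = 2 - 6 x^2 + 4 x^4 - (4/15) x^6 + O(x^7).

a_0 = 2; a_1 = 0; a_2 = -6; a_3 = 0; a_4 = 4; a_5 = 0; a_6 = -4/15


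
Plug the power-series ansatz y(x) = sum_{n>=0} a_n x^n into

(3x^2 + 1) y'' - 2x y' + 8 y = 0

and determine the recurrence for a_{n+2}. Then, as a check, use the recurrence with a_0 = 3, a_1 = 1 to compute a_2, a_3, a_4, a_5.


Substitute y = sum_n a_n x^n.
(1 + 3 x^2) y'' contributes (n+2)(n+1) a_{n+2} + 3 n(n-1) a_n at x^n.
-2 x y'(x) contributes -2 n a_n at x^n.
8 y(x) contributes 8 a_n at x^n.
Matching x^n: (n+2)(n+1) a_{n+2} + (3 n(n-1) - 2 n + 8) a_n = 0.
Thus a_{n+2} = (-3 n(n-1) + 2 n - 8) / ((n+1)(n+2)) * a_n.

Check with a_0 = 3, a_1 = 1 (apply the recurrence for n = 0, 1, 2, 3): a_0 = 3, a_1 = 1, a_2 = -12, a_3 = -1, a_4 = 10, a_5 = 1.

a_(n+2) = (-3 n(n-1) + 2 n - 8) / ((n+1)(n+2)) * a_n; check: a_0 = 3, a_1 = 1, a_2 = -12, a_3 = -1, a_4 = 10, a_5 = 1


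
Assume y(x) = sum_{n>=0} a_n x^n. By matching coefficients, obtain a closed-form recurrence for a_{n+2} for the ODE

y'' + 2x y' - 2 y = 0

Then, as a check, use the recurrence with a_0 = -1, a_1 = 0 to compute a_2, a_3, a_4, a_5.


Substitute y = sum_n a_n x^n.
y''(x) has coefficient (n+2)(n+1) a_{n+2} at x^n;
2 x y'(x) has coefficient 2 n a_n at x^n (shift);
-2 y(x) has coefficient -2 a_n at x^n.
Matching x^n: (n+2)(n+1) a_{n+2} + (2n - 2) a_n = 0.
Thus a_{n+2} = (-2n + 2) / ((n+1)(n+2)) * a_n.

Check with a_0 = -1, a_1 = 0 (apply the recurrence for n = 0, 1, 2, 3): a_0 = -1, a_1 = 0, a_2 = -1, a_3 = 0, a_4 = 1/6, a_5 = 0.

a_(n+2) = (-2n + 2) / ((n+1)(n+2)) * a_n; check: a_0 = -1, a_1 = 0, a_2 = -1, a_3 = 0, a_4 = 1/6, a_5 = 0
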